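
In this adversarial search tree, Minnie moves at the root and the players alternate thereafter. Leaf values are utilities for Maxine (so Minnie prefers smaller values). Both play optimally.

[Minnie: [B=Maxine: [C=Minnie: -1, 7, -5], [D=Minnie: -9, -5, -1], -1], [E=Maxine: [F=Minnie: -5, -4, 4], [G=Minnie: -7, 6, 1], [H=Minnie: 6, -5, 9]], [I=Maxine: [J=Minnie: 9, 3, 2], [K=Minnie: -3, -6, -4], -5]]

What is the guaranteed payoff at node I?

J: min(9, 3, 2) = 2
K: min(-3, -6, -4) = -6
I: max(2, -6, -5) = 2

2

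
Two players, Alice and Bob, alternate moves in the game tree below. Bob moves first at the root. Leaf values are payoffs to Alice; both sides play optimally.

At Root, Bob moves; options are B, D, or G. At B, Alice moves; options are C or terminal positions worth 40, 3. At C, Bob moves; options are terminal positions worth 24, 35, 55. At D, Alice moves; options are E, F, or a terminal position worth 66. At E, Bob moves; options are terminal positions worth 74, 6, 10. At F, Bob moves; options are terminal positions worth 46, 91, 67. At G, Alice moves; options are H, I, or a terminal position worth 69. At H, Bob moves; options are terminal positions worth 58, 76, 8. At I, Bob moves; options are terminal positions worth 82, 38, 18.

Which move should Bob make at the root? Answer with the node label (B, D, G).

C (Bob): min(24, 35, 55) = 24
B (Alice): max(24, 40, 3) = 40
E (Bob): min(74, 6, 10) = 6
F (Bob): min(46, 91, 67) = 46
D (Alice): max(6, 46, 66) = 66
H (Bob): min(58, 76, 8) = 8
I (Bob): min(82, 38, 18) = 18
G (Alice): max(8, 18, 69) = 69
Root (Bob): min(40, 66, 69) = 40
Bob picks the child with the lowest value: B (value 40).

B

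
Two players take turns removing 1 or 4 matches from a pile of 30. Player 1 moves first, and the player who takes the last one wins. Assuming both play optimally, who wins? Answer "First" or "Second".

Second

Mark each pile size as W (mover wins) or L (mover loses):
i:   0  1  2  3  4  5  6  7  8  9 10 11 12 13 14 15 16 17 18 19 20 21 22 23 24 25 26 27 28 29 30
     L  W  L  W  W  L  W  L  W  W  L  W  L  W  W  L  W  L  W  W  L  W  L  W  W  L  W  L  W  W  L
Position 30 is L, so the second player wins.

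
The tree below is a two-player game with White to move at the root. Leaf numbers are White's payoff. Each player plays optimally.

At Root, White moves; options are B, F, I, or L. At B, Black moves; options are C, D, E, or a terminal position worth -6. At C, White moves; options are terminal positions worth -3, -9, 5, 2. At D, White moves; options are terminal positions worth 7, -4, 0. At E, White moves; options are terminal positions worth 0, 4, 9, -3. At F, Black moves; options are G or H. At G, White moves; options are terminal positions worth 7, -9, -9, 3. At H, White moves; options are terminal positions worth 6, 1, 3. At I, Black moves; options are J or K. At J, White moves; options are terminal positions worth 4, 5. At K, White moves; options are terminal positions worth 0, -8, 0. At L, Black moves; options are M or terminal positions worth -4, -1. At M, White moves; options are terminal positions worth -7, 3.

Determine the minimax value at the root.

C (White): max(-3, -9, 5, 2) = 5
D (White): max(7, -4, 0) = 7
E (White): max(0, 4, 9, -3) = 9
B (Black): min(5, 7, 9, -6) = -6
G (White): max(7, -9, -9, 3) = 7
H (White): max(6, 1, 3) = 6
F (Black): min(7, 6) = 6
J (White): max(4, 5) = 5
K (White): max(0, -8, 0) = 0
I (Black): min(5, 0) = 0
M (White): max(-7, 3) = 3
L (Black): min(3, -4, -1) = -4
Root (White): max(-6, 6, 0, -4) = 6

6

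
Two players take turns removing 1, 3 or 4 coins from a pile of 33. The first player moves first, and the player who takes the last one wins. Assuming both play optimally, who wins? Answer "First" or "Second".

i:   0  1  2  3  4  5  6  7  8  9 10 11 12 13 14 15 16 17 18 19 20 21 22 23 24 25 26 27 28 29 30 31 32 33
     L  W  L  W  W  W  W  L  W  L  W  W  W  W  L  W  L  W  W  W  W  L  W  L  W  W  W  W  L  W  L  W  W  W
Position 33 is W, so the first player wins.

First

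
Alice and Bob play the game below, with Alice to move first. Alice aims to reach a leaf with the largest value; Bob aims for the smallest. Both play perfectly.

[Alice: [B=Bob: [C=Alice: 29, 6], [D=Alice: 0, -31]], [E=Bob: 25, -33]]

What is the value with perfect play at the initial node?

0

C (Alice): max(29, 6) = 29
D (Alice): max(0, -31) = 0
B (Bob): min(29, 0) = 0
E (Bob): min(25, -33) = -33
Root (Alice): max(0, -33) = 0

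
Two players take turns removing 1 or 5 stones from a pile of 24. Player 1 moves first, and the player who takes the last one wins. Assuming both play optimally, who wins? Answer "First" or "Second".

Compute winning (W) and losing (L) positions by backward induction:
i:   0  1  2  3  4  5  6  7  8  9 10 11 12 13 14 15 16 17 18 19 20 21 22 23 24
     L  W  L  W  L  W  L  W  L  W  L  W  L  W  L  W  L  W  L  W  L  W  L  W  L
Position 24 is L, so the second player wins.

Second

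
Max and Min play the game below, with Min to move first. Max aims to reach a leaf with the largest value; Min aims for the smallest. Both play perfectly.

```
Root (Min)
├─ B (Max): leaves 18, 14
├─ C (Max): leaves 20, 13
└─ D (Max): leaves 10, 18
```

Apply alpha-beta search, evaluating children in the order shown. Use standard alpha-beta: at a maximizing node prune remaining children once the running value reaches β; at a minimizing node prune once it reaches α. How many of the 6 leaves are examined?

B [α=-∞,β=+∞]: v=18
C [α=-∞,β=18]: v=20 after child 1 ≥ β → β-cutoff, skip 1
D [α=-∞,β=18]: v=18
Root [α=-∞,β=+∞]: v=18
Leaves evaluated: 5 of 6.

5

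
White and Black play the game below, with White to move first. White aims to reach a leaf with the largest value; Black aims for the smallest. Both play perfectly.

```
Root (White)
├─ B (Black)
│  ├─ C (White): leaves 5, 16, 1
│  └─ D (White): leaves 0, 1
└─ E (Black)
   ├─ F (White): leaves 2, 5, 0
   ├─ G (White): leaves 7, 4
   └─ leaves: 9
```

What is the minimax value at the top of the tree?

5

C (White): max(5, 16, 1) = 16
D (White): max(0, 1) = 1
B (Black): min(16, 1) = 1
F (White): max(2, 5, 0) = 5
G (White): max(7, 4) = 7
E (Black): min(5, 7, 9) = 5
Root (White): max(1, 5) = 5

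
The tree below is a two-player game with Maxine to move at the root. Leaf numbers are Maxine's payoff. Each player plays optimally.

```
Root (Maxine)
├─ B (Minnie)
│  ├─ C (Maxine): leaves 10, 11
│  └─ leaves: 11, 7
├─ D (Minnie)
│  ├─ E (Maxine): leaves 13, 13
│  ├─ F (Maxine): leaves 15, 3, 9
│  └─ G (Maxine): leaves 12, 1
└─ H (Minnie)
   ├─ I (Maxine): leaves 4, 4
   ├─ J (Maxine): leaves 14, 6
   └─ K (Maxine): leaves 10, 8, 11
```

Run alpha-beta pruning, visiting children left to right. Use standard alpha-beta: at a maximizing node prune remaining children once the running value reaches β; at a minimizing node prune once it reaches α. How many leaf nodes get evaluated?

C [α=-∞,β=+∞]: v=11
B [α=-∞,β=+∞]: v=7
E [α=7,β=+∞]: v=13
F [α=7,β=13]: v=15 after child 1 ≥ β → β-cutoff, skip 2
G [α=7,β=13]: v=12
D [α=7,β=+∞]: v=12
I [α=12,β=+∞]: v=4
H [α=12,β=+∞]: v=4 after child 1 ≤ α → α-cutoff, skip 2
Root [α=-∞,β=+∞]: v=12
Leaves evaluated: 11 of 18.

11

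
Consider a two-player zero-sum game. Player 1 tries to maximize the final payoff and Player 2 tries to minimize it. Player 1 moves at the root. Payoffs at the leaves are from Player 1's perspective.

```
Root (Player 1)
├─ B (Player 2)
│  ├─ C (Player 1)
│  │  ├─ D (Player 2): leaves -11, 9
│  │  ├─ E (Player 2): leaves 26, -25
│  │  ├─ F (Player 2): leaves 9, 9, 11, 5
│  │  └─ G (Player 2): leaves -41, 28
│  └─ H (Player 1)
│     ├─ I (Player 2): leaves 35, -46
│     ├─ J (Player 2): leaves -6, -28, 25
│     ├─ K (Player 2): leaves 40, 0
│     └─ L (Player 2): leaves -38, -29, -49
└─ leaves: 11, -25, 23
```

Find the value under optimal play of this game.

D (Player 2): min(-11, 9) = -11
E (Player 2): min(26, -25) = -25
F (Player 2): min(9, 9, 11, 5) = 5
G (Player 2): min(-41, 28) = -41
C (Player 1): max(-11, -25, 5, -41) = 5
I (Player 2): min(35, -46) = -46
J (Player 2): min(-6, -28, 25) = -28
K (Player 2): min(40, 0) = 0
L (Player 2): min(-38, -29, -49) = -49
H (Player 1): max(-46, -28, 0, -49) = 0
B (Player 2): min(5, 0) = 0
Root (Player 1): max(0, 11, -25, 23) = 23

23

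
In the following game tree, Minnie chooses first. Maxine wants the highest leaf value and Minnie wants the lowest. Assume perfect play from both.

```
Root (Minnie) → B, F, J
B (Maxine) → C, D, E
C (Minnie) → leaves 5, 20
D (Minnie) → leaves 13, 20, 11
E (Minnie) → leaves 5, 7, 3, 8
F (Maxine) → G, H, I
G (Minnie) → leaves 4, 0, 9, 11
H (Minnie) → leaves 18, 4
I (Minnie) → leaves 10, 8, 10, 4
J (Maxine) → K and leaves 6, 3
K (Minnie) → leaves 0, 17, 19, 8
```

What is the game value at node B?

C: min(5, 20) = 5
D: min(13, 20, 11) = 11
E: min(5, 7, 3, 8) = 3
B: max(5, 11, 3) = 11

11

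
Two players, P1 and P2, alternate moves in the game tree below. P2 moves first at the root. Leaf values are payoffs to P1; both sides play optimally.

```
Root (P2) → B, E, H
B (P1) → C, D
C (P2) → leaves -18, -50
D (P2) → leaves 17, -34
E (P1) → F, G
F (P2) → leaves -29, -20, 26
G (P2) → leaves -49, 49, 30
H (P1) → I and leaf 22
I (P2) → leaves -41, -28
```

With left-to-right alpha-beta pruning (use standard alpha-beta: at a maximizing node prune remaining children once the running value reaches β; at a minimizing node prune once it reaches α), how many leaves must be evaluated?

10

C [α=-∞,β=+∞]: v=-50
D [α=-50,β=+∞]: v=-34
B [α=-∞,β=+∞]: v=-34
F [α=-∞,β=-34]: v=-29
E [α=-∞,β=-34]: v=-29 after child 1 ≥ β → β-cutoff, skip 1
I [α=-∞,β=-34]: v=-41
H [α=-∞,β=-34]: v=22
Root [α=-∞,β=+∞]: v=-34
Leaves evaluated: 10 of 13.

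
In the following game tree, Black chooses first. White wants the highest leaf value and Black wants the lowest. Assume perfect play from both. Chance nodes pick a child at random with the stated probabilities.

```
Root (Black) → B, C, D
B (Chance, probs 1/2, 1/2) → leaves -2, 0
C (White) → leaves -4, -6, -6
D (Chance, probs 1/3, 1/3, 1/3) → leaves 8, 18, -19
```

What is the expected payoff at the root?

B (Chance): 1/2·-2 + 1/2·0 = -1
C (White): max(-4, -6, -6) = -4
D (Chance): 1/3·8 + 1/3·18 + 1/3·-19 = 2.33
Root (Black): min(-1, -4, 2.33) = -4

-4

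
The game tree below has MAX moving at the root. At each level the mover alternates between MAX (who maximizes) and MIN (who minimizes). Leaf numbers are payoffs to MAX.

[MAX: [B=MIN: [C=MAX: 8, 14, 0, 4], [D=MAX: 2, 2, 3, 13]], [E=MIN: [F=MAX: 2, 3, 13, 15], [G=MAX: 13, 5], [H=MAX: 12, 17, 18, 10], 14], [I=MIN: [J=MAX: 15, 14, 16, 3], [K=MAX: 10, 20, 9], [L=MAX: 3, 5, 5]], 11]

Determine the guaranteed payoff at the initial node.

13

C (MAX): max(8, 14, 0, 4) = 14
D (MAX): max(2, 2, 3, 13) = 13
B (MIN): min(14, 13) = 13
F (MAX): max(2, 3, 13, 15) = 15
G (MAX): max(13, 5) = 13
H (MAX): max(12, 17, 18, 10) = 18
E (MIN): min(15, 13, 18, 14) = 13
J (MAX): max(15, 14, 16, 3) = 16
K (MAX): max(10, 20, 9) = 20
L (MAX): max(3, 5, 5) = 5
I (MIN): min(16, 20, 5) = 5
Root (MAX): max(13, 13, 5, 11) = 13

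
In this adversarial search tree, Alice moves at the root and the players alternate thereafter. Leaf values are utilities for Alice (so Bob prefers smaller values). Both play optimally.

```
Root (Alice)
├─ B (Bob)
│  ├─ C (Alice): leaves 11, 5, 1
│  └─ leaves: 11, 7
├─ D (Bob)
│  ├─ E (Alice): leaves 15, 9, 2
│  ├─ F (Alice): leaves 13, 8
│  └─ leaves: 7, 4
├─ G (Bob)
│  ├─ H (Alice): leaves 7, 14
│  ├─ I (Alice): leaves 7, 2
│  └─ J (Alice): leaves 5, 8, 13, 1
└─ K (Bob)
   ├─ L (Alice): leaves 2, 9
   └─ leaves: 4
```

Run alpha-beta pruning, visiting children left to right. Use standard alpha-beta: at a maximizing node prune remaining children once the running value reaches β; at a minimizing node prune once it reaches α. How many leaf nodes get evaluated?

18

C [α=-∞,β=+∞]: v=11
B [α=-∞,β=+∞]: v=7
E [α=7,β=+∞]: v=15
F [α=7,β=15]: v=13
D [α=7,β=+∞]: v=7 after child 3 ≤ α → α-cutoff, skip 1
H [α=7,β=+∞]: v=14
I [α=7,β=14]: v=7
G [α=7,β=+∞]: v=7 after child 2 ≤ α → α-cutoff, skip 1
L [α=7,β=+∞]: v=9
K [α=7,β=+∞]: v=4
Root [α=-∞,β=+∞]: v=7
Leaves evaluated: 18 of 23.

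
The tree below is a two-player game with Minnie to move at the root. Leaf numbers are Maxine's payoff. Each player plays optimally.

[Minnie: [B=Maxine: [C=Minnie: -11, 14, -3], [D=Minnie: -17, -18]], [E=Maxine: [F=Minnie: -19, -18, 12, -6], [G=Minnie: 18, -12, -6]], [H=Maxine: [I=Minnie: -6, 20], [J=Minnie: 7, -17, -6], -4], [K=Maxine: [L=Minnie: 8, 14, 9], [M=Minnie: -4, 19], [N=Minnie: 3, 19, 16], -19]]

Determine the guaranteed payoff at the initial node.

C (Minnie): min(-11, 14, -3) = -11
D (Minnie): min(-17, -18) = -18
B (Maxine): max(-11, -18) = -11
F (Minnie): min(-19, -18, 12, -6) = -19
G (Minnie): min(18, -12, -6) = -12
E (Maxine): max(-19, -12) = -12
I (Minnie): min(-6, 20) = -6
J (Minnie): min(7, -17, -6) = -17
H (Maxine): max(-6, -17, -4) = -4
L (Minnie): min(8, 14, 9) = 8
M (Minnie): min(-4, 19) = -4
N (Minnie): min(3, 19, 16) = 3
K (Maxine): max(8, -4, 3, -19) = 8
Root (Minnie): min(-11, -12, -4, 8) = -12

-12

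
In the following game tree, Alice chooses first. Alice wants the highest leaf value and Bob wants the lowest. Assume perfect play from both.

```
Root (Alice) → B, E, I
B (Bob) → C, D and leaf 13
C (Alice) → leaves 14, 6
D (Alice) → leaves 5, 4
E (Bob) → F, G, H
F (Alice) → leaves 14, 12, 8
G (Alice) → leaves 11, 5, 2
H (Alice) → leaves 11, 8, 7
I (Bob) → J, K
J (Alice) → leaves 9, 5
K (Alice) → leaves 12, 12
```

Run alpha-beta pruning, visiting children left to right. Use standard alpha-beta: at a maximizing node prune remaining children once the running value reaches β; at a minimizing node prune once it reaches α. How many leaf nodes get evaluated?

C [α=-∞,β=+∞]: v=14
D [α=-∞,β=14]: v=5
B [α=-∞,β=+∞]: v=5
F [α=5,β=+∞]: v=14
G [α=5,β=14]: v=11
H [α=5,β=11]: v=11 after child 1 ≥ β → β-cutoff, skip 2
E [α=5,β=+∞]: v=11
J [α=11,β=+∞]: v=9
I [α=11,β=+∞]: v=9 after child 1 ≤ α → α-cutoff, skip 1
Root [α=-∞,β=+∞]: v=11
Leaves evaluated: 14 of 18.

14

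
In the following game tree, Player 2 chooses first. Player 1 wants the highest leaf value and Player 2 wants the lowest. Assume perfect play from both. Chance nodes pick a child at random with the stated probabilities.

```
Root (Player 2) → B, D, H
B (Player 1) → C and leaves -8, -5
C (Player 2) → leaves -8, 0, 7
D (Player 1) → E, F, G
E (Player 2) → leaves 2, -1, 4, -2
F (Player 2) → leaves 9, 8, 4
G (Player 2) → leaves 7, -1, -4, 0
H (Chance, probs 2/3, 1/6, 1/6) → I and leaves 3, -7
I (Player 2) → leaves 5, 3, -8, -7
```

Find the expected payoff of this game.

-6

C (Player 2): min(-8, 0, 7) = -8
B (Player 1): max(-8, -8, -5) = -5
E (Player 2): min(2, -1, 4, -2) = -2
F (Player 2): min(9, 8, 4) = 4
G (Player 2): min(7, -1, -4, 0) = -4
D (Player 1): max(-2, 4, -4) = 4
I (Player 2): min(5, 3, -8, -7) = -8
H (Chance): 2/3·-8 + 1/6·3 + 1/6·-7 = -6
Root (Player 2): min(-5, 4, -6) = -6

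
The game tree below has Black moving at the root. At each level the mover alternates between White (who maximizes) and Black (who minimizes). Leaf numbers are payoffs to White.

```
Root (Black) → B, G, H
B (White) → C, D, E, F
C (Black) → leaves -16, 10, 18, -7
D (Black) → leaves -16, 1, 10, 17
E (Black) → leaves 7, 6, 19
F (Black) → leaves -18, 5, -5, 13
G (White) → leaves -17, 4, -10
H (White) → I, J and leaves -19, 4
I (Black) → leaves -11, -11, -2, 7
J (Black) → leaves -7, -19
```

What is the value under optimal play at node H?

4

I: min(-11, -11, -2, 7) = -11
J: min(-7, -19) = -19
H: max(-11, -19, -19, 4) = 4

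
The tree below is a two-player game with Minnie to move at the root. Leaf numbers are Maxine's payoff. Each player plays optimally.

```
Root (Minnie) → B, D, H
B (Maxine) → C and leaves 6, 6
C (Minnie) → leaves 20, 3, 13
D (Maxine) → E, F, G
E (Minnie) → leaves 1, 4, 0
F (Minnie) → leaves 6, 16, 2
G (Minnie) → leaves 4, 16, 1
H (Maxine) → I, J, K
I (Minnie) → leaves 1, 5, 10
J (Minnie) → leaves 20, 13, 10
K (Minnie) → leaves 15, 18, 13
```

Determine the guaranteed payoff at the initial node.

C (Minnie): min(20, 3, 13) = 3
B (Maxine): max(3, 6, 6) = 6
E (Minnie): min(1, 4, 0) = 0
F (Minnie): min(6, 16, 2) = 2
G (Minnie): min(4, 16, 1) = 1
D (Maxine): max(0, 2, 1) = 2
I (Minnie): min(1, 5, 10) = 1
J (Minnie): min(20, 13, 10) = 10
K (Minnie): min(15, 18, 13) = 13
H (Maxine): max(1, 10, 13) = 13
Root (Minnie): min(6, 2, 13) = 2

2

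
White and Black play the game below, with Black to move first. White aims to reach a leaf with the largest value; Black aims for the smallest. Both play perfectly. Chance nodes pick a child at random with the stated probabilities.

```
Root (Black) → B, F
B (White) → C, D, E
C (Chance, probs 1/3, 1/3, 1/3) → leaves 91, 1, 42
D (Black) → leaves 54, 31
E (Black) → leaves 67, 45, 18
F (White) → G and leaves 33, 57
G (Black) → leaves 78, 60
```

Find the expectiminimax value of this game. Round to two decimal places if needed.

C (Chance): 1/3·91 + 1/3·1 + 1/3·42 = 44.67
D (Black): min(54, 31) = 31
E (Black): min(67, 45, 18) = 18
B (White): max(44.67, 31, 18) = 44.67
G (Black): min(78, 60) = 60
F (White): max(60, 33, 57) = 60
Root (Black): min(44.67, 60) = 44.67

44.67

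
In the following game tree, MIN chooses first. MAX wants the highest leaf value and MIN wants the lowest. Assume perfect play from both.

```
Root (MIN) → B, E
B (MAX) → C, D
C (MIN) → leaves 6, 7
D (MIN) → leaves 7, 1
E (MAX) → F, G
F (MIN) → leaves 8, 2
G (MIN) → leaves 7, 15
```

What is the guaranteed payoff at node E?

F: min(8, 2) = 2
G: min(7, 15) = 7
E: max(2, 7) = 7

7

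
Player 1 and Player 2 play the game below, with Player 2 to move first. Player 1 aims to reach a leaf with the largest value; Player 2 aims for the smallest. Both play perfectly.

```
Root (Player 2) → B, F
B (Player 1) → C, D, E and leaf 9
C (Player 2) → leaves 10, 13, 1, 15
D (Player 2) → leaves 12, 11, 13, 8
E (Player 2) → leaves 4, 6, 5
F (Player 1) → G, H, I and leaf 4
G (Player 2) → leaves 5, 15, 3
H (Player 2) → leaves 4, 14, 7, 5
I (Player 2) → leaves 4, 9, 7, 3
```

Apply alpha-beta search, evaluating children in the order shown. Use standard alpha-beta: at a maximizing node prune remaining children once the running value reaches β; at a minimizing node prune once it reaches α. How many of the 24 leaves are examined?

C [α=-∞,β=+∞]: v=1
D [α=1,β=+∞]: v=8
E [α=8,β=+∞]: v=4 after child 1 ≤ α → α-cutoff, skip 2
B [α=-∞,β=+∞]: v=9
G [α=-∞,β=9]: v=3
H [α=3,β=9]: v=4
I [α=4,β=9]: v=4 after child 1 ≤ α → α-cutoff, skip 3
F [α=-∞,β=9]: v=4
Root [α=-∞,β=+∞]: v=4
Leaves evaluated: 19 of 24.

19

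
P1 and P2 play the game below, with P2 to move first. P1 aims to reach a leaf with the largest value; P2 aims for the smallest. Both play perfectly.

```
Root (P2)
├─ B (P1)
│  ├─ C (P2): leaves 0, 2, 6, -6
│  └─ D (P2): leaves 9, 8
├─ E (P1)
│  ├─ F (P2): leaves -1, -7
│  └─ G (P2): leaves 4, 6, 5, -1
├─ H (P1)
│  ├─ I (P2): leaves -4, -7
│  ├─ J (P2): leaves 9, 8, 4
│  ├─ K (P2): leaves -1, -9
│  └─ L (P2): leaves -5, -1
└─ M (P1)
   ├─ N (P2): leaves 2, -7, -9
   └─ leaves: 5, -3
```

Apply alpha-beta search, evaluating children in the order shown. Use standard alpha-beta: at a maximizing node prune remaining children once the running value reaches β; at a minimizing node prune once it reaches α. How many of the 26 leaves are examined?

C [α=-∞,β=+∞]: v=-6
D [α=-6,β=+∞]: v=8
B [α=-∞,β=+∞]: v=8
F [α=-∞,β=8]: v=-7
G [α=-7,β=8]: v=-1
E [α=-∞,β=8]: v=-1
I [α=-∞,β=-1]: v=-7
J [α=-7,β=-1]: v=4
H [α=-∞,β=-1]: v=4 after child 2 ≥ β → β-cutoff, skip 2
N [α=-∞,β=-1]: v=-9
M [α=-∞,β=-1]: v=5 after child 2 ≥ β → β-cutoff, skip 1
Root [α=-∞,β=+∞]: v=-1
Leaves evaluated: 21 of 26.

21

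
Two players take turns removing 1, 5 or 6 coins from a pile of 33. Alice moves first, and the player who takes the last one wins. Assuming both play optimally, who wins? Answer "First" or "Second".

Second

Mark each pile size as W (mover wins) or L (mover loses):
i:   0  1  2  3  4  5  6  7  8  9 10 11 12 13 14 15 16 17 18 19 20 21 22 23 24 25 26 27 28 29 30 31 32 33
     L  W  L  W  L  W  W  W  W  W  W  L  W  L  W  L  W  W  W  W  W  W  L  W  L  W  L  W  W  W  W  W  W  L
Position 33 is L, so the second player wins.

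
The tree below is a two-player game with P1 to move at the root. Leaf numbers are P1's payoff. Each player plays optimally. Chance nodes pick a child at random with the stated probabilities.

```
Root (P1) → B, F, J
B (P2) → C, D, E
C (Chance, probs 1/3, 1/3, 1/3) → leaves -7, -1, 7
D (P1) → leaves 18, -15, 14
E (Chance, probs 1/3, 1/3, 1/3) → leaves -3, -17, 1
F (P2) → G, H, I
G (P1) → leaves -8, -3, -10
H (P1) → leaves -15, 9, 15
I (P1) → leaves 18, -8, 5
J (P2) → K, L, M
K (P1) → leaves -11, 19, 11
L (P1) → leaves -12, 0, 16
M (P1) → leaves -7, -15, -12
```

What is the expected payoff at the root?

C (Chance): 1/3·-7 + 1/3·-1 + 1/3·7 = -0.33
D (P1): max(18, -15, 14) = 18
E (Chance): 1/3·-3 + 1/3·-17 + 1/3·1 = -6.33
B (P2): min(-0.33, 18, -6.33) = -6.33
G (P1): max(-8, -3, -10) = -3
H (P1): max(-15, 9, 15) = 15
I (P1): max(18, -8, 5) = 18
F (P2): min(-3, 15, 18) = -3
K (P1): max(-11, 19, 11) = 19
L (P1): max(-12, 0, 16) = 16
M (P1): max(-7, -15, -12) = -7
J (P2): min(19, 16, -7) = -7
Root (P1): max(-6.33, -3, -7) = -3

-3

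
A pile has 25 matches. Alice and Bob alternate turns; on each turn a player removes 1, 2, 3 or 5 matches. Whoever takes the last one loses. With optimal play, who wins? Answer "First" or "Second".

Second

Positions where the player to move wins (W) vs loses (L):
i:   0  1  2  3  4  5  6  7  8  9 10 11 12 13 14 15 16 17 18 19 20 21 22 23 24 25
     W  L  W  W  W  L  W  W  W  L  W  W  W  L  W  W  W  L  W  W  W  L  W  W  W  L
Position 25 is L, so the second player wins.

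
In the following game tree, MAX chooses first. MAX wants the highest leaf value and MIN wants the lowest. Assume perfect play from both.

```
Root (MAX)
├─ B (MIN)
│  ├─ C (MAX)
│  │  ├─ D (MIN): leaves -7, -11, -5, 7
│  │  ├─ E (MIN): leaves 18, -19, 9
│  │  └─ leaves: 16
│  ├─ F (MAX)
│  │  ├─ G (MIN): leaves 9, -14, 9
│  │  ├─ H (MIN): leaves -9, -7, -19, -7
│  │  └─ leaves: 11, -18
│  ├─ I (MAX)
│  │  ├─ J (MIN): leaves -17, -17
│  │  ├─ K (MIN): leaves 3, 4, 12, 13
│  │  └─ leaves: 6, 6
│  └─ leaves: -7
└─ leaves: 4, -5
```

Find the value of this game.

D (MIN): min(-7, -11, -5, 7) = -11
E (MIN): min(18, -19, 9) = -19
C (MAX): max(-11, -19, 16) = 16
G (MIN): min(9, -14, 9) = -14
H (MIN): min(-9, -7, -19, -7) = -19
F (MAX): max(-14, -19, 11, -18) = 11
J (MIN): min(-17, -17) = -17
K (MIN): min(3, 4, 12, 13) = 3
I (MAX): max(-17, 3, 6, 6) = 6
B (MIN): min(16, 11, 6, -7) = -7
Root (MAX): max(-7, 4, -5) = 4

4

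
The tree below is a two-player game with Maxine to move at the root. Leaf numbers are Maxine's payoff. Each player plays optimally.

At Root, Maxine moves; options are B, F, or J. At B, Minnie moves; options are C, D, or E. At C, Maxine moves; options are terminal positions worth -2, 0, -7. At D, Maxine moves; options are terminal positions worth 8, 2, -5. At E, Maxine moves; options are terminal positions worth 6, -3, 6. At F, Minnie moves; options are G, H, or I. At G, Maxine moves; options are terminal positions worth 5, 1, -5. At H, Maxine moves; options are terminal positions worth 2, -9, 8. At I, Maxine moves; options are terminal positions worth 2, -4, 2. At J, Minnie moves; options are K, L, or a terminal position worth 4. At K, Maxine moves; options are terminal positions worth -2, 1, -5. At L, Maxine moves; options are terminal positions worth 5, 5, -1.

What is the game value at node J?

K: max(-2, 1, -5) = 1
L: max(5, 5, -1) = 5
J: min(1, 5, 4) = 1

1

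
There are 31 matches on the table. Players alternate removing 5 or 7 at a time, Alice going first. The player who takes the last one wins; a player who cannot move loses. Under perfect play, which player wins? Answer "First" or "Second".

First

Compute winning (W) and losing (L) positions by backward induction:
i:   0  1  2  3  4  5  6  7  8  9 10 11 12 13 14 15 16 17 18 19 20 21 22 23 24 25 26 27 28 29 30 31
     L  L  L  L  L  W  W  W  W  W  W  W  L  L  L  L  L  W  W  W  W  W  W  W  L  L  L  L  L  W  W  W
Position 31 is W, so the first player wins.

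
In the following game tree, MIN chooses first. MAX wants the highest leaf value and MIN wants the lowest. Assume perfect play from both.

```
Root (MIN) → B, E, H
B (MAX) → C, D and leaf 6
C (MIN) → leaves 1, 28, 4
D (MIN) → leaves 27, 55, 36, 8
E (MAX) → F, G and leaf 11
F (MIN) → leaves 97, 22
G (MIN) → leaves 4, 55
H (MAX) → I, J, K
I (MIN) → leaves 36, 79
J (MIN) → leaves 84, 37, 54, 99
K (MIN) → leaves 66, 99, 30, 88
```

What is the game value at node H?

37

I: min(36, 79) = 36
J: min(84, 37, 54, 99) = 37
K: min(66, 99, 30, 88) = 30
H: max(36, 37, 30) = 37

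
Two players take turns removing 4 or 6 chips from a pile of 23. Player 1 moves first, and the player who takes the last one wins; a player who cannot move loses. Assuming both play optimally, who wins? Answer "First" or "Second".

Second

Positions where the player to move wins (W) vs loses (L):
i:   0  1  2  3  4  5  6  7  8  9 10 11 12 13 14 15 16 17 18 19 20 21 22 23
     L  L  L  L  W  W  W  W  W  W  L  L  L  L  W  W  W  W  W  W  L  L  L  L
Position 23 is L, so the second player wins.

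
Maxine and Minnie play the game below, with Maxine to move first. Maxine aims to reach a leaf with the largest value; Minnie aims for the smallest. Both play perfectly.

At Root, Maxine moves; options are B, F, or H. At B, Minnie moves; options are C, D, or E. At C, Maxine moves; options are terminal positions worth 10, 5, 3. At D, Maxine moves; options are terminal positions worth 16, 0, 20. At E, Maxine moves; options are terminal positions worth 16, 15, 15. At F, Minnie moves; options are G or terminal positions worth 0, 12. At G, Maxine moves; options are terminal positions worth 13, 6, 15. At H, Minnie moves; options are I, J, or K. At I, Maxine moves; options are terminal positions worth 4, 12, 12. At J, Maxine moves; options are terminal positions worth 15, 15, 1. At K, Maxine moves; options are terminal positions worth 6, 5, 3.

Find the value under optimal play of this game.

10

C (Maxine): max(10, 5, 3) = 10
D (Maxine): max(16, 0, 20) = 20
E (Maxine): max(16, 15, 15) = 16
B (Minnie): min(10, 20, 16) = 10
G (Maxine): max(13, 6, 15) = 15
F (Minnie): min(15, 0, 12) = 0
I (Maxine): max(4, 12, 12) = 12
J (Maxine): max(15, 15, 1) = 15
K (Maxine): max(6, 5, 3) = 6
H (Minnie): min(12, 15, 6) = 6
Root (Maxine): max(10, 0, 6) = 10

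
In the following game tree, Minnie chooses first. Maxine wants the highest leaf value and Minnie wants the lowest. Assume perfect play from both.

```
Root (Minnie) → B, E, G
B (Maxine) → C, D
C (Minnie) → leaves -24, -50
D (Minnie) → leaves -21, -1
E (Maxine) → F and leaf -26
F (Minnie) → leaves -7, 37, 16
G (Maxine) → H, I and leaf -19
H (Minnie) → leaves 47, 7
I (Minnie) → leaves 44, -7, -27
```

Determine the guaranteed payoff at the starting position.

-21

C (Minnie): min(-24, -50) = -50
D (Minnie): min(-21, -1) = -21
B (Maxine): max(-50, -21) = -21
F (Minnie): min(-7, 37, 16) = -7
E (Maxine): max(-7, -26) = -7
H (Minnie): min(47, 7) = 7
I (Minnie): min(44, -7, -27) = -27
G (Maxine): max(7, -27, -19) = 7
Root (Minnie): min(-21, -7, 7) = -21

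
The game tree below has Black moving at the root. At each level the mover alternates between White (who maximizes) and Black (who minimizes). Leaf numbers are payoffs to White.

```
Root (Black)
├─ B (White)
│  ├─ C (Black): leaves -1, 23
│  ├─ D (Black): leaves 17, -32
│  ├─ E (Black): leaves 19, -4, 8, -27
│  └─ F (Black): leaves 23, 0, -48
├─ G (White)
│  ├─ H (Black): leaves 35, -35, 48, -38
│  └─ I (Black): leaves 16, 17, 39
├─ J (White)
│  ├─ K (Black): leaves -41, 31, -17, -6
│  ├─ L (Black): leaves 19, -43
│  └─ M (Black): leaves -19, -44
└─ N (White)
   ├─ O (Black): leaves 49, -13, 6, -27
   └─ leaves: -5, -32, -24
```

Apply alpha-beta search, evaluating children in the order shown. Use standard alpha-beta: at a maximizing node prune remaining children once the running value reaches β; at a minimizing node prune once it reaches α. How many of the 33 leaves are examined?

28

C [α=-∞,β=+∞]: v=-1
D [α=-1,β=+∞]: v=-32
E [α=-1,β=+∞]: v=-4 after child 2 ≤ α → α-cutoff, skip 2
F [α=-1,β=+∞]: v=-48
B [α=-∞,β=+∞]: v=-1
H [α=-∞,β=-1]: v=-38
I [α=-38,β=-1]: v=16
G [α=-∞,β=-1]: v=16
K [α=-∞,β=-1]: v=-41
L [α=-41,β=-1]: v=-43
M [α=-41,β=-1]: v=-44
J [α=-∞,β=-1]: v=-41
O [α=-∞,β=-41]: v=-27
N [α=-∞,β=-41]: v=-27 after child 1 ≥ β → β-cutoff, skip 3
Root [α=-∞,β=+∞]: v=-41
Leaves evaluated: 28 of 33.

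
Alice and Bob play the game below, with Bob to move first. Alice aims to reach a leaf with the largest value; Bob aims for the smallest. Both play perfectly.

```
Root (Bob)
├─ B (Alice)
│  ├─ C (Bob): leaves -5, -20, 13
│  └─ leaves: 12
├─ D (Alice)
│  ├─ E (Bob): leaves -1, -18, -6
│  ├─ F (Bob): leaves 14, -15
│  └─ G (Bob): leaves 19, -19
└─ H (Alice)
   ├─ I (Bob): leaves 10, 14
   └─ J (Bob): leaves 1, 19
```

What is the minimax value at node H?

10

I: min(10, 14) = 10
J: min(1, 19) = 1
H: max(10, 1) = 10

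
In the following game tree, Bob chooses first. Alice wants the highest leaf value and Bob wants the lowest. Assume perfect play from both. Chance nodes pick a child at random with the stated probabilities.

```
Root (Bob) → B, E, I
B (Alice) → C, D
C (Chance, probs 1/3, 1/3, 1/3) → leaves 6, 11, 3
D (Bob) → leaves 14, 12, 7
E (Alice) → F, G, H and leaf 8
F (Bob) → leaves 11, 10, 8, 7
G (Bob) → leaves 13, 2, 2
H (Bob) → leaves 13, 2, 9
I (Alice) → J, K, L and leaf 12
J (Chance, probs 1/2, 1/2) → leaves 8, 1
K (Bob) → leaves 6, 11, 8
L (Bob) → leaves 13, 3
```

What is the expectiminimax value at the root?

C (Chance): 1/3·6 + 1/3·11 + 1/3·3 = 6.67
D (Bob): min(14, 12, 7) = 7
B (Alice): max(6.67, 7) = 7
F (Bob): min(11, 10, 8, 7) = 7
G (Bob): min(13, 2, 2) = 2
H (Bob): min(13, 2, 9) = 2
E (Alice): max(7, 2, 2, 8) = 8
J (Chance): 1/2·8 + 1/2·1 = 4.5
K (Bob): min(6, 11, 8) = 6
L (Bob): min(13, 3) = 3
I (Alice): max(4.5, 6, 3, 12) = 12
Root (Bob): min(7, 8, 12) = 7

7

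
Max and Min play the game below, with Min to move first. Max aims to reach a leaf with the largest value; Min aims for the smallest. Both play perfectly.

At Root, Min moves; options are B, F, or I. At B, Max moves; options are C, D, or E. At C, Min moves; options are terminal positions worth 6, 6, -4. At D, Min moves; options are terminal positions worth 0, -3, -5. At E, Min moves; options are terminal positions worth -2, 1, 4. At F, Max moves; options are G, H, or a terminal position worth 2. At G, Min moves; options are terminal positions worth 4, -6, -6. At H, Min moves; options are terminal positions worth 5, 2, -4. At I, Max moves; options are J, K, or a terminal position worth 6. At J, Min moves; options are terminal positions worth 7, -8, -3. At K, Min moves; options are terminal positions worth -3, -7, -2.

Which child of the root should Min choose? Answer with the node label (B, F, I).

C (Min): min(6, 6, -4) = -4
D (Min): min(0, -3, -5) = -5
E (Min): min(-2, 1, 4) = -2
B (Max): max(-4, -5, -2) = -2
G (Min): min(4, -6, -6) = -6
H (Min): min(5, 2, -4) = -4
F (Max): max(-6, -4, 2) = 2
J (Min): min(7, -8, -3) = -8
K (Min): min(-3, -7, -2) = -7
I (Max): max(-8, -7, 6) = 6
Root (Min): min(-2, 2, 6) = -2
Min picks the child with the lowest value: B (value -2).

B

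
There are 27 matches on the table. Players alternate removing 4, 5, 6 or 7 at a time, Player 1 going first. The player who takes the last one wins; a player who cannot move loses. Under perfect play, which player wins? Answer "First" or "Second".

W/L table (W = player to move can force a win):
i:   0  1  2  3  4  5  6  7  8  9 10 11 12 13 14 15 16 17 18 19 20 21 22 23 24 25 26 27
     L  L  L  L  W  W  W  W  W  W  W  L  L  L  L  W  W  W  W  W  W  W  L  L  L  L  W  W
Position 27 is W, so the first player wins.

First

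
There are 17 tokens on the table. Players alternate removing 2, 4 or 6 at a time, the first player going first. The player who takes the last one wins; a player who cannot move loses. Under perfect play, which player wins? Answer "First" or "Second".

Mark each pile size as W (mover wins) or L (mover loses):
i:   0  1  2  3  4  5  6  7  8  9 10 11 12 13 14 15 16 17
     L  L  W  W  W  W  W  W  L  L  W  W  W  W  W  W  L  L
Position 17 is L, so the second player wins.

Second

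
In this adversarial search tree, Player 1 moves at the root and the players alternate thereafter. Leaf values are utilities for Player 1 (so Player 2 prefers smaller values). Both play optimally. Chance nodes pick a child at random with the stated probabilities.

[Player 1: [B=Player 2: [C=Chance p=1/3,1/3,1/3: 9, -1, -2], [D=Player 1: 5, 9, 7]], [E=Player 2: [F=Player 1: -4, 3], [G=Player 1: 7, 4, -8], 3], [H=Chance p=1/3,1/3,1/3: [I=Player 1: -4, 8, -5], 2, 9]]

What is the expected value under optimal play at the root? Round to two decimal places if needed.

C (Chance): 1/3·9 + 1/3·-1 + 1/3·-2 = 2
D (Player 1): max(5, 9, 7) = 9
B (Player 2): min(2, 9) = 2
F (Player 1): max(-4, 3) = 3
G (Player 1): max(7, 4, -8) = 7
E (Player 2): min(3, 7, 3) = 3
I (Player 1): max(-4, 8, -5) = 8
H (Chance): 1/3·8 + 1/3·2 + 1/3·9 = 6.33
Root (Player 1): max(2, 3, 6.33) = 6.33

6.33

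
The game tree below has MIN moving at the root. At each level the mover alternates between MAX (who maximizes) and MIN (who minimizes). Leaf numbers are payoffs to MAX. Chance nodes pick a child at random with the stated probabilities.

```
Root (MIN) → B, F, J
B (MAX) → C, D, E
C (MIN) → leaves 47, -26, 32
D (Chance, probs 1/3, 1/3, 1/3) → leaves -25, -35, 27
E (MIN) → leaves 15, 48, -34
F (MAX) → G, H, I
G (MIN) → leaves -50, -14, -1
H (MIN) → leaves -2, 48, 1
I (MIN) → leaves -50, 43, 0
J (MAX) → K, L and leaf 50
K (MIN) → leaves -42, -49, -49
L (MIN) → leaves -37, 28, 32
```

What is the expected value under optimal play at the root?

-11

C (MIN): min(47, -26, 32) = -26
D (Chance): 1/3·-25 + 1/3·-35 + 1/3·27 = -11
E (MIN): min(15, 48, -34) = -34
B (MAX): max(-26, -11, -34) = -11
G (MIN): min(-50, -14, -1) = -50
H (MIN): min(-2, 48, 1) = -2
I (MIN): min(-50, 43, 0) = -50
F (MAX): max(-50, -2, -50) = -2
K (MIN): min(-42, -49, -49) = -49
L (MIN): min(-37, 28, 32) = -37
J (MAX): max(-49, -37, 50) = 50
Root (MIN): min(-11, -2, 50) = -11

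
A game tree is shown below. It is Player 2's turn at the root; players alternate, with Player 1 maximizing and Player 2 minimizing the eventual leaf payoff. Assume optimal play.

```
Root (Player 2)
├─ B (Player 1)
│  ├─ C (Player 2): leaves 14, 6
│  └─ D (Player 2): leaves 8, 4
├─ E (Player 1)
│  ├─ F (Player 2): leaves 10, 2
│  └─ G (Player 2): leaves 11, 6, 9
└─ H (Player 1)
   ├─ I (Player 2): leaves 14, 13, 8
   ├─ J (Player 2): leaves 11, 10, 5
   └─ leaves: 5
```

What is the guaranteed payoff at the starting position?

6

C (Player 2): min(14, 6) = 6
D (Player 2): min(8, 4) = 4
B (Player 1): max(6, 4) = 6
F (Player 2): min(10, 2) = 2
G (Player 2): min(11, 6, 9) = 6
E (Player 1): max(2, 6) = 6
I (Player 2): min(14, 13, 8) = 8
J (Player 2): min(11, 10, 5) = 5
H (Player 1): max(8, 5, 5) = 8
Root (Player 2): min(6, 6, 8) = 6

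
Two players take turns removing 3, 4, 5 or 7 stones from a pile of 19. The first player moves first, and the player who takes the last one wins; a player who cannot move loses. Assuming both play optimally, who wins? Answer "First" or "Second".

First

Positions where the player to move wins (W) vs loses (L):
i:   0  1  2  3  4  5  6  7  8  9 10 11 12 13 14 15 16 17 18 19
     L  L  L  W  W  W  W  W  W  W  L  L  L  W  W  W  W  W  W  W
Position 19 is W, so the first player wins.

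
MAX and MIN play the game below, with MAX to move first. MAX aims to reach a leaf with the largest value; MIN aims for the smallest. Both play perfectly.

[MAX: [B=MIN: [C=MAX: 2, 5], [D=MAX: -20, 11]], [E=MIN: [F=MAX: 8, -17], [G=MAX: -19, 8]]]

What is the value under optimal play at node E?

F: max(8, -17) = 8
G: max(-19, 8) = 8
E: min(8, 8) = 8

8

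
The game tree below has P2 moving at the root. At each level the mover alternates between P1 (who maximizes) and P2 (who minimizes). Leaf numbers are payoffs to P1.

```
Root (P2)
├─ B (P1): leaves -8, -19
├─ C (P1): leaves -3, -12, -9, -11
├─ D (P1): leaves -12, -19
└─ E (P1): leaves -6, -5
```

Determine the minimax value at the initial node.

-12

B (P1): max(-8, -19) = -8
C (P1): max(-3, -12, -9, -11) = -3
D (P1): max(-12, -19) = -12
E (P1): max(-6, -5) = -5
Root (P2): min(-8, -3, -12, -5) = -12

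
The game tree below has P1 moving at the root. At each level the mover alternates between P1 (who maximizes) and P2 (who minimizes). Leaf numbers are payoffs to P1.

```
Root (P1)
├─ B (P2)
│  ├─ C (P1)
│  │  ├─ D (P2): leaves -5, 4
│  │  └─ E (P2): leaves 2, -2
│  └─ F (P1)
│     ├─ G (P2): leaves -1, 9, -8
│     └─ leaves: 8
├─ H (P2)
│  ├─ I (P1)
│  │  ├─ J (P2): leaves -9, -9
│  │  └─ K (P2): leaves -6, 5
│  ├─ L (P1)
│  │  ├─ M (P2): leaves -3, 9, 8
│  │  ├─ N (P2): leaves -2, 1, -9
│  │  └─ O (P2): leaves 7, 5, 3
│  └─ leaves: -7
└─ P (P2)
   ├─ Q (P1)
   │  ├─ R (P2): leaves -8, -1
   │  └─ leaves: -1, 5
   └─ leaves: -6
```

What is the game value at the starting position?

D (P2): min(-5, 4) = -5
E (P2): min(2, -2) = -2
C (P1): max(-5, -2) = -2
G (P2): min(-1, 9, -8) = -8
F (P1): max(-8, 8) = 8
B (P2): min(-2, 8) = -2
J (P2): min(-9, -9) = -9
K (P2): min(-6, 5) = -6
I (P1): max(-9, -6) = -6
M (P2): min(-3, 9, 8) = -3
N (P2): min(-2, 1, -9) = -9
O (P2): min(7, 5, 3) = 3
L (P1): max(-3, -9, 3) = 3
H (P2): min(-6, 3, -7) = -7
R (P2): min(-8, -1) = -8
Q (P1): max(-8, -1, 5) = 5
P (P2): min(5, -6) = -6
Root (P1): max(-2, -7, -6) = -2

-2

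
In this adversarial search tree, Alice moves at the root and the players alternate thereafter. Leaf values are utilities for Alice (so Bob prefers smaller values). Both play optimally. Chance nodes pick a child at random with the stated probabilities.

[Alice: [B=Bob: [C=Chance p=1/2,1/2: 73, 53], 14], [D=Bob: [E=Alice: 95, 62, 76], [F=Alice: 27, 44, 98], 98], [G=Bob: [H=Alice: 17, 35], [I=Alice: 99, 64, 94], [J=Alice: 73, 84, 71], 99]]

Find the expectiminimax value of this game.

C (Chance): 1/2·73 + 1/2·53 = 63
B (Bob): min(63, 14) = 14
E (Alice): max(95, 62, 76) = 95
F (Alice): max(27, 44, 98) = 98
D (Bob): min(95, 98, 98) = 95
H (Alice): max(17, 35) = 35
I (Alice): max(99, 64, 94) = 99
J (Alice): max(73, 84, 71) = 84
G (Bob): min(35, 99, 84, 99) = 35
Root (Alice): max(14, 95, 35) = 95

95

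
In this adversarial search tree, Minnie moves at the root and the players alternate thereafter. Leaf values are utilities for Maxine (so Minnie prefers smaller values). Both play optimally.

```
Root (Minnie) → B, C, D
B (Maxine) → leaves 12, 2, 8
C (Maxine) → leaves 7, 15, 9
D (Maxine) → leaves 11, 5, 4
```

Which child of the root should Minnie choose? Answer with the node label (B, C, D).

B (Maxine): max(12, 2, 8) = 12
C (Maxine): max(7, 15, 9) = 15
D (Maxine): max(11, 5, 4) = 11
Root (Minnie): min(12, 15, 11) = 11
Minnie picks the child with the lowest value: D (value 11).

D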